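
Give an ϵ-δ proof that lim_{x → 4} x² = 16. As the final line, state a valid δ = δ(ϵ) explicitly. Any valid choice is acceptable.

Fix ϵ > 0. We seek δ > 0 with 0 < |x − 4| < δ ⇒ |x² − 16| < ϵ.
Factor: x² − 16 = (x − 4)(x + 4), so |x² − 16| = |x − 4|·|x + 4|.
Impose δ ≤ 1 so that |x| < 5; then |x + 4| ≤ 9.
Hence |x² − 16| ≤ 9|x − 4|, which is < ϵ once |x − 4| < ϵ/9.
Take δ = min(1, ϵ/9). If 0 < |x − 4| < δ then both bounds hold and |x² − 16| ≤ 9|x − 4| < 9·(ϵ/9) = ϵ.

δ = min(1, ϵ/9)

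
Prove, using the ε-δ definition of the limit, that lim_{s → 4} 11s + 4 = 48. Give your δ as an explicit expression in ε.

δ = ε/11

Fix ε > 0. We need δ > 0 so that 0 < |s − 4| < δ implies |(11s + 4) − 48| < ε.
|(11s + 4) − 48| = |11s - 44| = 11|s − 4|.
So 11|s − 4| < ε exactly when |s − 4| < ε/11.
Take δ = ε/11. If 0 < |s − 4| < δ then |(11s + 4) − 48| = 11|s − 4| < 11·(ε/11) = ε.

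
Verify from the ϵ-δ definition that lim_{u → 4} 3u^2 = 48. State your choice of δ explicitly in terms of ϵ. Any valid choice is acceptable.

Suppose ϵ > 0. We want δ > 0 such that 0 < |u − 4| < δ implies |(3u^2) − 48| < ϵ.
(3u^2) − 48 = 3u^2 - 48 = (u − 4)(3u + 12).
So |(3u^2) − 48| = |u − 4|·|3u + 12|.
Require δ ≤ 2. Then |u − 4| < 2 gives |u| < 6, and by the triangle inequality |3u + 12| ≤ 3·6 + 12 = 30.
Hence |(3u^2) − 48| ≤ 30|u − 4| < ϵ provided |u − 4| < ϵ/30.
Choosing δ = min(2, ϵ/30) ensures both conditions, hence |(3u^2) − 48| < ϵ.

δ = min(2, ϵ/30)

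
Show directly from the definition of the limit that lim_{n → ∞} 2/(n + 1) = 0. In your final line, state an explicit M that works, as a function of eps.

Let eps > 0. For n ≥ 1, |2/(n + 1) − 0| = 2/(n + 1) ≤ 2/n.
We need 2/n < eps, i.e. n > 2/eps.
Take M = 2/eps. If n > M then |2/(n + 1)| ≤ 2/n < eps.

M = 2/eps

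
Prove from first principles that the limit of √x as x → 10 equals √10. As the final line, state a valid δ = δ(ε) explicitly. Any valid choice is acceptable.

Suppose ε > 0. We want δ > 0 such that 0 < |x − 10| < δ implies |√x − √10| < ε.
Multiplying by the conjugate, |√x − √10| = |x − 10|/(√x + √10).
Restrict δ ≤ 10 so that |x − 10| < 10 forces x > 0, and then √x + √10 > √10.
Hence |√x − √10| < |x − 10|/√10, which is < ε once |x − 10| < √10·ε.
Take δ = min(10, √10·ε). If 0 < |x − 10| < δ then x > 0 and |√x − √10| < |x − 10|/√10 < ε.

δ = min(10, √10·ε)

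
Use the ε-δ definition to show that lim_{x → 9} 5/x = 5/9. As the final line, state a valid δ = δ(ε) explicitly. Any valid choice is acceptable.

δ = min(9/2, (81/10)ε)

Let ε > 0. We seek δ > 0 such that 0 < |x − 9| < δ implies |5/x − (5/9)| < ε.
|5/x − (5/9)| = 5·|9 − x|/(9·|x|) = 5|x − 9|/(9|x|).
Require δ ≤ 9/2 so that |x| > 9 − 9/2 = 9/2, hence 9|x| > 81/2.
Then |5/x − (5/9)| < 5|x − 9|/(81/2), which is < ε when |x − 9| < (81/10)ε.
Take δ = min(9/2, (81/10)ε). Then 0 < |x − 9| < δ gives both |x − 9| < 9/2 and |x − 9| < (81/10)ε, so |5/x − (5/9)| < ε.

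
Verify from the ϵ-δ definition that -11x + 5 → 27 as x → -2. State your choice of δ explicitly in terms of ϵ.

δ = ϵ/11

Suppose ϵ > 0. We need δ > 0 so that 0 < |x + 2| < δ implies |(-11x + 5) − 27| < ϵ.
Since (-11x + 5) − 27 = -11(x + 2), we have |(-11x + 5) − 27| = 11|x + 2|.
So 11|x + 2| < ϵ exactly when |x + 2| < ϵ/11.
Choosing δ = ϵ/11 gives |(-11x + 5) − 27| = 11|x + 2| < ϵ whenever |x + 2| < δ.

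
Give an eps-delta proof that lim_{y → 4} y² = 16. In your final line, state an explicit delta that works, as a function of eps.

delta = min(1, eps/9)

Let eps > 0. We seek delta > 0 with 0 < |y − 4| < delta ⇒ |y² − 16| < eps.
Factor: y² − 16 = (y − 4)(y + 4), so |y² − 16| = |y − 4|·|y + 4|.
Restrict delta ≤ 1. Then |y − 4| < 1 gives |y| < 5, so by the triangle inequality |y + 4| ≤ 5 + 4 = 9.
Hence |y² − 16| ≤ 9|y − 4|, which is < eps once |y − 4| < eps/9.
Take delta = min(1, eps/9). If 0 < |y − 4| < delta then both bounds hold and |y² − 16| ≤ 9|y − 4| < 9·(eps/9) = eps.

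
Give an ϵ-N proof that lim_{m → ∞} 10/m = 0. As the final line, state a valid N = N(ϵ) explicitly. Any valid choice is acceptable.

Fix ϵ > 0. For m ≥ 1, |10/m − 0| = 10/(m) ≤ 10/m.
We need 10/m < ϵ, i.e. m > 10/ϵ.
Take N = 10/ϵ. If m > N then |10/m| ≤ 10/m < ϵ.

N = 10/ϵ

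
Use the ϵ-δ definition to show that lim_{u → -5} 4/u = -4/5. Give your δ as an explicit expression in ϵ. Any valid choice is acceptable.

δ = min(5/2, (25/8)ϵ)

Let ϵ > 0. We seek δ > 0 such that 0 < |u + 5| < δ implies |4/u + 4/5| < ϵ.
|4/u + 4/5| = 4·|-5 − u|/(5·|u|) = 4|u + 5|/(5|u|).
Require δ ≤ 5/2 so that |u| > 5 − 5/2 = 5/2, hence 5|u| > 25/2.
Then |4/u + 4/5| < 4|u + 5|/(25/2), which is < ϵ when |u + 5| < (25/8)ϵ.
Take δ = min(5/2, (25/8)ϵ). Then 0 < |u + 5| < δ gives both |u + 5| < 5/2 and |u + 5| < (25/8)ϵ, so |4/u + 4/5| < ϵ.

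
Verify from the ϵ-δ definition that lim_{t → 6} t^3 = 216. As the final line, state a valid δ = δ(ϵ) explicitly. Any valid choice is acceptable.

Fix ϵ > 0. We seek δ > 0 with 0 < |t − 6| < δ ⇒ |t^3 − 216| < ϵ.
Factor: t^3 − 216 = (t − 6)(t^2 + 6t + 36), so |t^3 − 216| = |t − 6|·|t^2 + 6t + 36|.
Restrict δ ≤ 2. Then |t − 6| < 2 gives |t| < 8, so by the triangle inequality |t^2 + 6t + 36| ≤ 8^2 + 6·8 + 36 = 148.
Hence |t^3 − 216| ≤ 148|t − 6|, which is < ϵ once |t − 6| < ϵ/148.
Take δ = min(2, ϵ/148). If 0 < |t − 6| < δ then both bounds hold and |t^3 − 216| ≤ 148|t − 6| < 148·(ϵ/148) = ϵ.

δ = min(2, ϵ/148)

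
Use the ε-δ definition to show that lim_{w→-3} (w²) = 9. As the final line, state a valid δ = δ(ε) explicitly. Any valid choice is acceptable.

δ = min(1, ε/7)

Fix ε > 0. We seek δ > 0 with 0 < |w + 3| < δ ⇒ |w² − 9| < ε.
Factor: w² − 9 = (w + 3)(w - 3), so |w² − 9| = |w + 3|·|w - 3|.
Impose δ ≤ 1 so that |w| < 4; then |w - 3| ≤ 7.
Hence |w² − 9| ≤ 7|w + 3|, which is < ε once |w + 3| < ε/7.
Take δ = min(1, ε/7). If 0 < |w + 3| < δ then both bounds hold and |w² − 9| ≤ 7|w + 3| < 7·(ε/7) = ε.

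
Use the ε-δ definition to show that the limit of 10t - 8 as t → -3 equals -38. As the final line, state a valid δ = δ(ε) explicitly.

δ = ε/10

Let ε > 0 be given. We need δ > 0 so that 0 < |t + 3| < δ implies |(10t - 8) + 38| < ε.
Since (10t - 8) + 38 = 10(t + 3), we have |(10t - 8) + 38| = 10|t + 3|.
So 10|t + 3| < ε exactly when |t + 3| < ε/10.
Choosing δ = ε/10 gives |(10t - 8) + 38| = 10|t + 3| < ε whenever |t + 3| < δ.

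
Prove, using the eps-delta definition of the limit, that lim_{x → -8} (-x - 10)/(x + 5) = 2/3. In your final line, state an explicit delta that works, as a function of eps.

delta = min(3/2, (9/10)eps)

Suppose eps > 0. We want delta > 0 with 0 < |x + 8| < delta ⇒ |(-x - 10)/(x + 5) − (2/3)| < eps.
Combining over a common denominator, (-x - 10)/(x + 5) − (2/3) = [(-x - 10)·(-3) − (-2)·(x + 5)] / [(-3)·(x + 5)] = 5(x + 8) / ((-3)(x + 5)).
So |(-x - 10)/(x + 5) − (2/3)| = 5|x + 8| / (3·|x + 5|).
Restrict delta ≤ 3/2. Then |x + 8| < 3/2 gives |x + 5| = |(x + 8) + (-3)| ≥ 3 − 3/2 = 3/2.
Hence |(-x - 10)/(x + 5) − (2/3)| < 5|x + 8|/(3·(3/2)) = (10/9)|x + 8|, which is < eps once |x + 8| < (9/10)eps.
Take delta = min(3/2, (9/10)eps). Then 0 < |x + 8| < delta forces both bounds, so |(-x - 10)/(x + 5) − (2/3)| < eps.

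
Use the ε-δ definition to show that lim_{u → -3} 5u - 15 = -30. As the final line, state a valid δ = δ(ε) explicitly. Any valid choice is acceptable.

δ = ε/5

Let ε > 0. We need δ > 0 so that 0 < |u + 3| < δ implies |(5u - 15) + 30| < ε.
|(5u - 15) + 30| = |5u + 15| = 5|u + 3|.
Thus it suffices that |u + 3| < ε/5.
Choosing δ = ε/5 gives |(5u - 15) + 30| = 5|u + 3| < ε whenever |u + 3| < δ.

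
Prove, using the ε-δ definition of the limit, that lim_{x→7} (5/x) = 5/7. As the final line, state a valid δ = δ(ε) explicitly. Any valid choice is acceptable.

Let ε > 0. We seek δ > 0 such that 0 < |x − 7| < δ implies |5/x − (5/7)| < ε.
|5/x − (5/7)| = 5·|7 − x|/(7·|x|) = 5|x − 7|/(7|x|).
Require δ ≤ 7/2 so that |x| > 7 − 7/2 = 7/2, hence 7|x| > 49/2.
Then |5/x − (5/7)| < 5|x − 7|/(49/2), which is < ε when |x − 7| < (49/10)ε.
Take δ = min(7/2, (49/10)ε). Then 0 < |x − 7| < δ gives both |x − 7| < 7/2 and |x − 7| < (49/10)ε, so |5/x − (5/7)| < ε.

δ = min(7/2, (49/10)ε)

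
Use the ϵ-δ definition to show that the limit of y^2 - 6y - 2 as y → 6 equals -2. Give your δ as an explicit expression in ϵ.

δ = min(2, ϵ/8)

Let ϵ > 0 be given. We want δ > 0 such that 0 < |y − 6| < δ implies |(y^2 - 6y - 2) + 2| < ϵ.
(y^2 - 6y - 2) + 2 = y^2 - 6y = (y − 6)(y).
So |(y^2 - 6y - 2) + 2| = |y − 6|·|y|.
Require δ ≤ 2. Then |y − 6| < 2 gives |y| < 8, and by the triangle inequality |y| ≤ 8 = 8.
Hence |(y^2 - 6y - 2) + 2| ≤ 8|y − 6| < ϵ provided |y − 6| < ϵ/8.
Choosing δ = min(2, ϵ/8) ensures both conditions, hence |(y^2 - 6y - 2) + 2| < ϵ.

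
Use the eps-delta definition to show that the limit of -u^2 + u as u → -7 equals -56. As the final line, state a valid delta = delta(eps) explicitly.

delta = min(2, eps/17)

Suppose eps > 0. We want delta > 0 such that 0 < |u + 7| < delta implies |(-u^2 + u) + 56| < eps.
(-u^2 + u) + 56 = -u^2 + u + 56 = (u + 7)(-u + 8).
So |(-u^2 + u) + 56| = |u + 7|·|-u + 8|.
Require delta ≤ 2. Then |u + 7| < 2 gives |u| < 9, and by the triangle inequality |-u + 8| ≤ 9 + 8 = 17.
Hence |(-u^2 + u) + 56| ≤ 17|u + 7| < eps provided |u + 7| < eps/17.
Choosing delta = min(2, eps/17) ensures both conditions, hence |(-u^2 + u) + 56| < eps.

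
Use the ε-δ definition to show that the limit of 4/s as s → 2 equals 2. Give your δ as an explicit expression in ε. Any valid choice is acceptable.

Suppose ε > 0. We seek δ > 0 such that 0 < |s − 2| < δ implies |4/s − 2| < ε.
|4/s − 2| = 4·|2 − s|/(2·|s|) = 4|s − 2|/(2|s|).
Restrict δ ≤ 1. Then |s − 2| < 1 gives |s| > 1, so 2|s| > 2.
Then |4/s − 2| < 4|s − 2|/2, which is < ε when |s − 2| < (1/2)ε.
Take δ = min(1, (1/2)ε). Then 0 < |s − 2| < δ gives both |s − 2| < 1 and |s − 2| < (1/2)ε, so |4/s − 2| < ε.

δ = min(1, (1/2)ε)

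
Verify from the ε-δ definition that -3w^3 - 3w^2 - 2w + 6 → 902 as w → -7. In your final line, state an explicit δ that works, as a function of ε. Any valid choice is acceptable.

δ = min(1, ε/464)

Suppose ε > 0. We want δ > 0 such that 0 < |w + 7| < δ implies |(-3w^3 - 3w^2 - 2w + 6) − 902| < ε.
(-3w^3 - 3w^2 - 2w + 6) − 902 = -3w^3 - 3w^2 - 2w - 896 = (w + 7)(-3w^2 + 18w - 128).
So |(-3w^3 - 3w^2 - 2w + 6) − 902| = |w + 7|·|-3w^2 + 18w - 128|.
Require δ ≤ 1. Then |w + 7| < 1 gives |w| < 8, and by the triangle inequality |-3w^2 + 18w - 128| ≤ 3·8^2 + 18·8 + 128 = 464.
Hence |(-3w^3 - 3w^2 - 2w + 6) − 902| ≤ 464|w + 7| < ε provided |w + 7| < ε/464.
Take δ = min(1, ε/464). Then 0 < |w + 7| < δ gives both |w + 7| < 1 and |w + 7| < ε/464, so |(-3w^3 - 3w^2 - 2w + 6) − 902| < ε.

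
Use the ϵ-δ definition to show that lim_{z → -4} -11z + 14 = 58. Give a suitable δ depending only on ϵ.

δ = ϵ/11

Let ϵ > 0 be given. We need δ > 0 so that 0 < |z + 4| < δ implies |(-11z + 14) − 58| < ϵ.
|(-11z + 14) − 58| = |-11z - 44| = 11|z + 4|.
Thus it suffices that |z + 4| < ϵ/11.
Choosing δ = ϵ/11 gives |(-11z + 14) − 58| = 11|z + 4| < ϵ whenever |z + 4| < δ.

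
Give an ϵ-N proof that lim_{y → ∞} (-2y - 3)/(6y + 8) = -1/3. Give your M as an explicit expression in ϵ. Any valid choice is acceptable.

M = (1/18)/ϵ

Fix ϵ > 0. We seek M > 0 such that y > M implies |(-2y - 3)/(6y + 8) + 1/3| < ϵ.
(-2y - 3)/(6y + 8) + 1/3 = (6(-2y - 3) − (-2)(6y + 8)) / (6(6y + 8)) = -2/(6(6y + 8)).
For y > 0 we have 6y + 8 > 6y, so |(-2y - 3)/(6y + 8) + 1/3| = 2/(6(6y + 8)) < 2/(6·6y) = (1/18)/y.
Thus |(-2y - 3)/(6y + 8) + 1/3| < ϵ whenever y > (1/18)/ϵ.
Take M = (1/18)/ϵ. If y > M then |(-2y - 3)/(6y + 8) + 1/3| < (1/18)/y < ϵ.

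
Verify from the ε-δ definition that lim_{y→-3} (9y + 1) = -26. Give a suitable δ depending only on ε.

δ = ε/9

Suppose ε > 0. We need δ > 0 so that 0 < |y + 3| < δ implies |(9y + 1) + 26| < ε.
Since (9y + 1) + 26 = 9(y + 3), we have |(9y + 1) + 26| = 9|y + 3|.
So 9|y + 3| < ε exactly when |y + 3| < ε/9.
Choosing δ = ε/9 gives |(9y + 1) + 26| = 9|y + 3| < ε whenever |y + 3| < δ.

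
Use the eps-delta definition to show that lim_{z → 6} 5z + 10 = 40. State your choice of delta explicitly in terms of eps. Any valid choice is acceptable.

Fix eps > 0. We need delta > 0 so that 0 < |z − 6| < delta implies |(5z + 10) − 40| < eps.
|(5z + 10) − 40| = |5z - 30| = 5|z − 6|.
Thus it suffices that |z − 6| < eps/5.
Take delta = eps/5. If 0 < |z − 6| < delta then |(5z + 10) − 40| = 5|z − 6| < 5·(eps/5) = eps.

delta = eps/5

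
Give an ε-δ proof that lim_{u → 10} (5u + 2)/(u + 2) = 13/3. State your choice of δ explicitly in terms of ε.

Fix ε > 0. We want δ > 0 with 0 < |u − 10| < δ ⇒ |(5u + 2)/(u + 2) − (13/3)| < ε.
Combining over a common denominator, (5u + 2)/(u + 2) − (13/3) = [(5u + 2)·12 − 52·(u + 2)] / [12·(u + 2)] = 8(u − 10) / (12(u + 2)).
So |(5u + 2)/(u + 2) − (13/3)| = 8|u − 10| / (12·|u + 2|).
Restrict δ ≤ 6. Then |u − 10| < 6 gives |u + 2| = |(u − 10) + 12| ≥ 12 − 6 = 6.
Hence |(5u + 2)/(u + 2) − (13/3)| < 8|u − 10|/(12·6) = (1/9)|u − 10|, which is < ε once |u − 10| < 9ε.
Take δ = min(6, 9ε). Then 0 < |u − 10| < δ forces both bounds, so |(5u + 2)/(u + 2) − (13/3)| < ε.

δ = min(6, 9ε)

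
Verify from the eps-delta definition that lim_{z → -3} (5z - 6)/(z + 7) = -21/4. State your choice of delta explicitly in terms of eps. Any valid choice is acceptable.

delta = min(2, (8/41)eps)

Suppose eps > 0. We want delta > 0 with 0 < |z + 3| < delta ⇒ |(5z - 6)/(z + 7) + 21/4| < eps.
Combining over a common denominator, (5z - 6)/(z + 7) + 21/4 = [(5z - 6)·4 − (-21)·(z + 7)] / [4·(z + 7)] = 41(z + 3) / (4(z + 7)).
So |(5z - 6)/(z + 7) + 21/4| = 41|z + 3| / (4·|z + 7|).
Restrict delta ≤ 2. Then |z + 3| < 2 gives |z + 7| = |(z + 3) + 4| ≥ 4 − 2 = 2.
Hence |(5z - 6)/(z + 7) + 21/4| < 41|z + 3|/(4·2) = (41/8)|z + 3|, which is < eps once |z + 3| < (8/41)eps.
Take delta = min(2, (8/41)eps). Then 0 < |z + 3| < delta forces both bounds, so |(5z - 6)/(z + 7) + 21/4| < eps.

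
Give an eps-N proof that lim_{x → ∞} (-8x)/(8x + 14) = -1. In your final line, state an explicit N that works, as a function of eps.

N = (7/4)/eps

Let eps > 0. We seek N > 0 such that x > N implies |(-8x)/(8x + 14) + 1| < eps.
(-8x)/(8x + 14) + 1 = (8(-8x) − (-8)(8x + 14)) / (8(8x + 14)) = 112/(8(8x + 14)).
For x > 0 we have 8x + 14 > 8x, so |(-8x)/(8x + 14) + 1| = 112/(8(8x + 14)) < 112/(8·8x) = (7/4)/x.
Thus |(-8x)/(8x + 14) + 1| < eps whenever x > (7/4)/eps.
Take N = (7/4)/eps. If x > N then |(-8x)/(8x + 14) + 1| < (7/4)/x < eps.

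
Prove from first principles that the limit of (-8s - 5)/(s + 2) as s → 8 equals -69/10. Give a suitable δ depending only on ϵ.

δ = min(5, (50/11)ϵ)

Suppose ϵ > 0. We want δ > 0 with 0 < |s − 8| < δ ⇒ |(-8s - 5)/(s + 2) + 69/10| < ϵ.
Combining over a common denominator, (-8s - 5)/(s + 2) + 69/10 = [(-8s - 5)·10 − (-69)·(s + 2)] / [10·(s + 2)] = -11(s − 8) / (10(s + 2)).
So |(-8s - 5)/(s + 2) + 69/10| = 11|s − 8| / (10·|s + 2|).
Require δ ≤ 5, so |s + 2| ≥ |10| − |s − 8| > 10 − 5 = 5.
Hence |(-8s - 5)/(s + 2) + 69/10| < 11|s − 8|/(10·5) = (11/50)|s − 8|, which is < ϵ once |s − 8| < (50/11)ϵ.
Take δ = min(5, (50/11)ϵ). Then 0 < |s − 8| < δ forces both bounds, so |(-8s - 5)/(s + 2) + 69/10| < ϵ.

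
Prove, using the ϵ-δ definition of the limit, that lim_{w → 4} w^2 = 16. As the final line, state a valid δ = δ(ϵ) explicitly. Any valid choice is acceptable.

δ = min(1, ϵ/9)

Let ϵ > 0 be given. We seek δ > 0 with 0 < |w − 4| < δ ⇒ |w^2 − 16| < ϵ.
Factor: w^2 − 16 = (w − 4)(w + 4), so |w^2 − 16| = |w − 4|·|w + 4|.
Restrict δ ≤ 1. Then |w − 4| < 1 gives |w| < 5, so by the triangle inequality |w + 4| ≤ 5 + 4 = 9.
Hence |w^2 − 16| ≤ 9|w − 4|, which is < ϵ once |w − 4| < ϵ/9.
Take δ = min(1, ϵ/9). If 0 < |w − 4| < δ then both bounds hold and |w^2 − 16| ≤ 9|w − 4| < 9·(ϵ/9) = ϵ.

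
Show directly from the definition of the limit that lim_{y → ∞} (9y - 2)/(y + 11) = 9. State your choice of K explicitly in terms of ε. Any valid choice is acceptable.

Suppose ε > 0. We seek K > 0 such that y > K implies |(9y - 2)/(y + 11) − 9| < ε.
(9y - 2)/(y + 11) − 9 = ((9y - 2) − 9(y + 11)) / ((y + 11)) = -101/((y + 11)).
For y > 0 we have y + 11 > y, so |(9y - 2)/(y + 11) − 9| = 101/((y + 11)) < 101/(y) = 101/y.
Thus |(9y - 2)/(y + 11) − 9| < ε whenever y > 101/ε.
Take K = 101/ε. If y > K then |(9y - 2)/(y + 11) − 9| < 101/y < ε.

K = 101/ε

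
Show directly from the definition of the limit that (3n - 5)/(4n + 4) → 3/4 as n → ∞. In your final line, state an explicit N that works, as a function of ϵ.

N = 2/ϵ

Let ϵ > 0. For n ≥ 1, |(3n - 5)/(4n + 4) − (3/4)| = |-32|/(4(4n + 4)) = 32/(4(4n + 4)).
Since 4n + 4 ≥ 4n for n ≥ 1, this is ≤ 32/(4·4n) = 2/n.
So |(3n - 5)/(4n + 4) − (3/4)| < ϵ whenever n > 2/ϵ.
Take N = 2/ϵ. If n > N then |(3n - 5)/(4n + 4) − (3/4)| ≤ 2/n < ϵ.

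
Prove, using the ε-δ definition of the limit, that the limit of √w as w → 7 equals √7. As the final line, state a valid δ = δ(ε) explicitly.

δ = min(7, √7·ε)

Let ε > 0. We want δ > 0 such that 0 < |w − 7| < δ implies |√w − √7| < ε.
Multiplying by the conjugate, |√w − √7| = |w − 7|/(√w + √7).
Restrict δ ≤ 7 so that |w − 7| < 7 forces w > 0, and then √w + √7 > √7.
Hence |√w − √7| < |w − 7|/√7, which is < ε once |w − 7| < √7·ε.
Take δ = min(7, √7·ε). If 0 < |w − 7| < δ then w > 0 and |√w − √7| < |w − 7|/√7 < ε.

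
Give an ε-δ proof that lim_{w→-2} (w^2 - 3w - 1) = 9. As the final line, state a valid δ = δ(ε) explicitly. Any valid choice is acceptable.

Let ε > 0. We want δ > 0 such that 0 < |w + 2| < δ implies |(w^2 - 3w - 1) − 9| < ε.
(w^2 - 3w - 1) − 9 = w^2 - 3w - 10 = (w + 2)(w - 5).
So |(w^2 - 3w - 1) − 9| = |w + 2|·|w - 5|.
Require δ ≤ 1. Then |w + 2| < 1 gives |w| < 3, and by the triangle inequality |w - 5| ≤ 3 + 5 = 8.
Hence |(w^2 - 3w - 1) − 9| ≤ 8|w + 2| < ε provided |w + 2| < ε/8.
Choosing δ = min(1, ε/8) ensures both conditions, hence |(w^2 - 3w - 1) − 9| < ε.

δ = min(1, ε/8)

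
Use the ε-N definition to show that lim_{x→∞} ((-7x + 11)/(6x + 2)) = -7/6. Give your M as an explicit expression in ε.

Let ε > 0 be given. We seek M > 0 such that x > M implies |(-7x + 11)/(6x + 2) + 7/6| < ε.
(-7x + 11)/(6x + 2) + 7/6 = (6(-7x + 11) − (-7)(6x + 2)) / (6(6x + 2)) = 80/(6(6x + 2)).
For x > 0 we have 6x + 2 > 6x, so |(-7x + 11)/(6x + 2) + 7/6| = 80/(6(6x + 2)) < 80/(6·6x) = (20/9)/x.
Thus |(-7x + 11)/(6x + 2) + 7/6| < ε whenever x > (20/9)/ε.
Take M = (20/9)/ε. If x > M then |(-7x + 11)/(6x + 2) + 7/6| < (20/9)/x < ε.

M = (20/9)/ε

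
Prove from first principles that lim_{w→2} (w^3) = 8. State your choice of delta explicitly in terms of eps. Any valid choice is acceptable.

Let eps > 0. We seek delta > 0 with 0 < |w − 2| < delta ⇒ |w^3 − 8| < eps.
Factor: w^3 − 8 = (w − 2)(w^2 + 2w + 4), so |w^3 − 8| = |w − 2|·|w^2 + 2w + 4|.
Restrict delta ≤ 2. Then |w − 2| < 2 gives |w| < 4, so by the triangle inequality |w^2 + 2w + 4| ≤ 4^2 + 2·4 + 4 = 28.
Hence |w^3 − 8| ≤ 28|w − 2|, which is < eps once |w − 2| < eps/28.
Take delta = min(2, eps/28). If 0 < |w − 2| < delta then both bounds hold and |w^3 − 8| ≤ 28|w − 2| < 28·(eps/28) = eps.

delta = min(2, eps/28)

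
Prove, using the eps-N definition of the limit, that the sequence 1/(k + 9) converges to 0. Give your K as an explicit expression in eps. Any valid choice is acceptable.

K = 1/eps

Let eps > 0. For k ≥ 1, |1/(k + 9) − 0| = 1/(k + 9) ≤ 1/k.
We need 1/k < eps, i.e. k > 1/eps.
Take K = 1/eps. If k > K then |1/(k + 9)| ≤ 1/k < eps.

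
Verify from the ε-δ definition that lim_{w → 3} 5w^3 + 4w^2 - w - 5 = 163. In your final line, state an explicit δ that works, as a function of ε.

δ = min(1, ε/212)

Let ε > 0 be given. We want δ > 0 such that 0 < |w − 3| < δ implies |(5w^3 + 4w^2 - w - 5) − 163| < ε.
(5w^3 + 4w^2 - w - 5) − 163 = 5w^3 + 4w^2 - w - 168 = (w − 3)(5w^2 + 19w + 56).
So |(5w^3 + 4w^2 - w - 5) − 163| = |w − 3|·|5w^2 + 19w + 56|.
Require δ ≤ 1. Then |w − 3| < 1 gives |w| < 4, and by the triangle inequality |5w^2 + 19w + 56| ≤ 5·4^2 + 19·4 + 56 = 212.
Hence |(5w^3 + 4w^2 - w - 5) − 163| ≤ 212|w − 3| < ε provided |w − 3| < ε/212.
Choosing δ = min(1, ε/212) ensures both conditions, hence |(5w^3 + 4w^2 - w - 5) − 163| < ε.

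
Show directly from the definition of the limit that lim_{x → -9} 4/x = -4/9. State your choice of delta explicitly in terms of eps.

Let eps > 0. We seek delta > 0 such that 0 < |x + 9| < delta implies |4/x + 4/9| < eps.
|4/x + 4/9| = 4·|-9 − x|/(9·|x|) = 4|x + 9|/(9|x|).
Require delta ≤ 9/2 so that |x| > 9 − 9/2 = 9/2, hence 9|x| > 81/2.
Then |4/x + 4/9| < 4|x + 9|/(81/2), which is < eps when |x + 9| < (81/8)eps.
Take delta = min(9/2, (81/8)eps). Then 0 < |x + 9| < delta gives both |x + 9| < 9/2 and |x + 9| < (81/8)eps, so |4/x + 4/9| < eps.

delta = min(9/2, (81/8)eps)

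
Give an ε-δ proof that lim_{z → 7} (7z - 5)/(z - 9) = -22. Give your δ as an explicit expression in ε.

Suppose ε > 0. We want δ > 0 with 0 < |z − 7| < δ ⇒ |(7z - 5)/(z - 9) + 22| < ε.
Combining over a common denominator, (7z - 5)/(z - 9) + 22 = [(7z - 5)·(-2) − 44·(z - 9)] / [(-2)·(z - 9)] = -58(z − 7) / ((-2)(z - 9)).
So |(7z - 5)/(z - 9) + 22| = 58|z − 7| / (2·|z − 9|).
Require δ ≤ 1, so |z − 9| ≥ |-2| − |z − 7| > 2 − 1 = 1.
Hence |(7z - 5)/(z - 9) + 22| < 58|z − 7|/(2·1) = 29|z − 7|, which is < ε once |z − 7| < (1/29)ε.
Take δ = min(1, (1/29)ε). Then 0 < |z − 7| < δ forces both bounds, so |(7z - 5)/(z - 9) + 22| < ε.

δ = min(1, (1/29)ε)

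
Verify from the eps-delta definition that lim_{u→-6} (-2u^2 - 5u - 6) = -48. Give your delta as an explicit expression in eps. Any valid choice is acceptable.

Let eps > 0 be given. We want delta > 0 such that 0 < |u + 6| < delta implies |(-2u^2 - 5u - 6) + 48| < eps.
(-2u^2 - 5u - 6) + 48 = -2u^2 - 5u + 42 = (u + 6)(-2u + 7).
So |(-2u^2 - 5u - 6) + 48| = |u + 6|·|-2u + 7|.
Assume first that |u + 6| < 1, so |u| < 7. Then |-2u + 7| ≤ 2·7 + 7 = 21.
Hence |(-2u^2 - 5u - 6) + 48| ≤ 21|u + 6| < eps provided |u + 6| < eps/21.
Choosing delta = min(1, eps/21) ensures both conditions, hence |(-2u^2 - 5u - 6) + 48| < eps.

delta = min(1, eps/21)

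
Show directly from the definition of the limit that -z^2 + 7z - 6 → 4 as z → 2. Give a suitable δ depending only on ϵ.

Fix ϵ > 0. We want δ > 0 such that 0 < |z − 2| < δ implies |(-z^2 + 7z - 6) − 4| < ϵ.
(-z^2 + 7z - 6) − 4 = -z^2 + 7z - 10 = (z − 2)(-z + 5).
So |(-z^2 + 7z - 6) − 4| = |z − 2|·|-z + 5|.
Assume first that |z − 2| < 1, so |z| < 3. Then |-z + 5| ≤ 3 + 5 = 8.
Hence |(-z^2 + 7z - 6) − 4| ≤ 8|z − 2| < ϵ provided |z − 2| < ϵ/8.
Take δ = min(1, ϵ/8). Then 0 < |z − 2| < δ gives both |z − 2| < 1 and |z − 2| < ϵ/8, so |(-z^2 + 7z - 6) − 4| < ϵ.

δ = min(1, ϵ/8)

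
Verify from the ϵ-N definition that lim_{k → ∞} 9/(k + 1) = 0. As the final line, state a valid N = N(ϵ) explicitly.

Let ϵ > 0. For k ≥ 1, |9/(k + 1) − 0| = 9/(k + 1) ≤ 9/k.
We need 9/k < ϵ, i.e. k > 9/ϵ.
Take N = 9/ϵ. If k > N then |9/(k + 1)| ≤ 9/k < ϵ.

N = 9/ϵ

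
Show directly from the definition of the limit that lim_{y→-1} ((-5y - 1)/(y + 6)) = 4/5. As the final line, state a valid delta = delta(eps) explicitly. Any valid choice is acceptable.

Let eps > 0 be given. We want delta > 0 with 0 < |y + 1| < delta ⇒ |(-5y - 1)/(y + 6) − (4/5)| < eps.
Combining over a common denominator, (-5y - 1)/(y + 6) − (4/5) = [(-5y - 1)·5 − 4·(y + 6)] / [5·(y + 6)] = -29(y + 1) / (5(y + 6)).
So |(-5y - 1)/(y + 6) − (4/5)| = 29|y + 1| / (5·|y + 6|).
Require delta ≤ 5/2, so |y + 6| ≥ |5| − |y + 1| > 5 − 5/2 = 5/2.
Hence |(-5y - 1)/(y + 6) − (4/5)| < 29|y + 1|/(5·(5/2)) = (58/25)|y + 1|, which is < eps once |y + 1| < (25/58)eps.
Take delta = min(5/2, (25/58)eps). Then 0 < |y + 1| < delta forces both bounds, so |(-5y - 1)/(y + 6) − (4/5)| < eps.

delta = min(5/2, (25/58)eps)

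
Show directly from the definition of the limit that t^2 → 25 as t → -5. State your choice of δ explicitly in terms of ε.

δ = min(1, ε/11)

Let ε > 0. We seek δ > 0 with 0 < |t + 5| < δ ⇒ |t^2 − 25| < ε.
Factor: t^2 − 25 = (t + 5)(t - 5), so |t^2 − 25| = |t + 5|·|t - 5|.
Impose δ ≤ 1 so that |t| < 6; then |t - 5| ≤ 11.
Hence |t^2 − 25| ≤ 11|t + 5|, which is < ε once |t + 5| < ε/11.
Take δ = min(1, ε/11). If 0 < |t + 5| < δ then both bounds hold and |t^2 − 25| ≤ 11|t + 5| < 11·(ε/11) = ε.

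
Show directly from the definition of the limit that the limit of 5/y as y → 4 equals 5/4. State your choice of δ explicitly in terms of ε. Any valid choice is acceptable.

Suppose ε > 0. We seek δ > 0 such that 0 < |y − 4| < δ implies |5/y − (5/4)| < ε.
|5/y − (5/4)| = 5·|4 − y|/(4·|y|) = 5|y − 4|/(4|y|).
Restrict δ ≤ 2. Then |y − 4| < 2 gives |y| > 2, so 4|y| > 8.
Then |5/y − (5/4)| < 5|y − 4|/8, which is < ε when |y − 4| < (8/5)ε.
Take δ = min(2, (8/5)ε). Then 0 < |y − 4| < δ gives both |y − 4| < 2 and |y − 4| < (8/5)ε, so |5/y − (5/4)| < ε.

δ = min(2, (8/5)ε)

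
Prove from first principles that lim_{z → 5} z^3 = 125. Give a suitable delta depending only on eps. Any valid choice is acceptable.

delta = min(1, eps/91)

Let eps > 0. We seek delta > 0 with 0 < |z − 5| < delta ⇒ |z^3 − 125| < eps.
Factor: z^3 − 125 = (z − 5)(z^2 + 5z + 25), so |z^3 − 125| = |z − 5|·|z^2 + 5z + 25|.
Impose delta ≤ 1 so that |z| < 6; then |z^2 + 5z + 25| ≤ 91.
Hence |z^3 − 125| ≤ 91|z − 5|, which is < eps once |z − 5| < eps/91.
Take delta = min(1, eps/91). If 0 < |z − 5| < delta then both bounds hold and |z^3 − 125| ≤ 91|z − 5| < 91·(eps/91) = eps.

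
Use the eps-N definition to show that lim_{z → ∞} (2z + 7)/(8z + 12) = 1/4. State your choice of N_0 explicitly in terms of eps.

N_0 = (1/2)/eps

Suppose eps > 0. We seek N_0 > 0 such that z > N_0 implies |(2z + 7)/(8z + 12) − (1/4)| < eps.
(2z + 7)/(8z + 12) − (1/4) = (8(2z + 7) − 2(8z + 12)) / (8(8z + 12)) = 32/(8(8z + 12)).
For z > 0 we have 8z + 12 > 8z, so |(2z + 7)/(8z + 12) − (1/4)| = 32/(8(8z + 12)) < 32/(8·8z) = (1/2)/z.
Thus |(2z + 7)/(8z + 12) − (1/4)| < eps whenever z > (1/2)/eps.
Take N_0 = (1/2)/eps. If z > N_0 then |(2z + 7)/(8z + 12) − (1/4)| < (1/2)/z < eps.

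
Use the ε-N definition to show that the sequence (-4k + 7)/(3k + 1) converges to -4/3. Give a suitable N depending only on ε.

Let ε > 0. For k ≥ 1, |(-4k + 7)/(3k + 1) + 4/3| = |25|/(3(3k + 1)) = 25/(3(3k + 1)).
Since 3k + 1 ≥ 3k for k ≥ 1, this is ≤ 25/(3·3k) = (25/9)/k.
So |(-4k + 7)/(3k + 1) + 4/3| < ε whenever k > (25/9)/ε.
Take N = (25/9)/ε. If k > N then |(-4k + 7)/(3k + 1) + 4/3| ≤ (25/9)/k < ε.

N = (25/9)/ε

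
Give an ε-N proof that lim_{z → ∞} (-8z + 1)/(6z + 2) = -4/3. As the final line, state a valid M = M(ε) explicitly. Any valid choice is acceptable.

Let ε > 0 be given. We seek M > 0 such that z > M implies |(-8z + 1)/(6z + 2) + 4/3| < ε.
(-8z + 1)/(6z + 2) + 4/3 = (6(-8z + 1) − (-8)(6z + 2)) / (6(6z + 2)) = 22/(6(6z + 2)).
For z > 0 we have 6z + 2 > 6z, so |(-8z + 1)/(6z + 2) + 4/3| = 22/(6(6z + 2)) < 22/(6·6z) = (11/18)/z.
Thus |(-8z + 1)/(6z + 2) + 4/3| < ε whenever z > (11/18)/ε.
Take M = (11/18)/ε. If z > M then |(-8z + 1)/(6z + 2) + 4/3| < (11/18)/z < ε.

M = (11/18)/ε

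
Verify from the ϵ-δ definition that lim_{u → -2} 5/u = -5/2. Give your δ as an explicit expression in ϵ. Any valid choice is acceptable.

δ = min(1, (2/5)ϵ)

Suppose ϵ > 0. We seek δ > 0 such that 0 < |u + 2| < δ implies |5/u + 5/2| < ϵ.
|5/u + 5/2| = 5·|-2 − u|/(2·|u|) = 5|u + 2|/(2|u|).
Require δ ≤ 1 so that |u| > 2 − 1 = 1, hence 2|u| > 2.
Then |5/u + 5/2| < 5|u + 2|/2, which is < ϵ when |u + 2| < (2/5)ϵ.
Take δ = min(1, (2/5)ϵ). Then 0 < |u + 2| < δ gives both |u + 2| < 1 and |u + 2| < (2/5)ϵ, so |5/u + 5/2| < ϵ.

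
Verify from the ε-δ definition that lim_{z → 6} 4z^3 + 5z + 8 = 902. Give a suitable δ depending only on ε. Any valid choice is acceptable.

δ = min(1, ε/513)

Fix ε > 0. We want δ > 0 such that 0 < |z − 6| < δ implies |(4z^3 + 5z + 8) − 902| < ε.
(4z^3 + 5z + 8) − 902 = 4z^3 + 5z - 894 = (z − 6)(4z^2 + 24z + 149).
So |(4z^3 + 5z + 8) − 902| = |z − 6|·|4z^2 + 24z + 149|.
Require δ ≤ 1. Then |z − 6| < 1 gives |z| < 7, and by the triangle inequality |4z^2 + 24z + 149| ≤ 4·7^2 + 24·7 + 149 = 513.
Hence |(4z^3 + 5z + 8) − 902| ≤ 513|z − 6| < ε provided |z − 6| < ε/513.
Take δ = min(1, ε/513). Then 0 < |z − 6| < δ gives both |z − 6| < 1 and |z − 6| < ε/513, so |(4z^3 + 5z + 8) − 902| < ε.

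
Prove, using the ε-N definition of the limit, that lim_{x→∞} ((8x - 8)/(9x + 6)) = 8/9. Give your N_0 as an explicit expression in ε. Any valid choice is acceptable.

Let ε > 0. We seek N_0 > 0 such that x > N_0 implies |(8x - 8)/(9x + 6) − (8/9)| < ε.
(8x - 8)/(9x + 6) − (8/9) = (9(8x - 8) − 8(9x + 6)) / (9(9x + 6)) = -120/(9(9x + 6)).
For x > 0 we have 9x + 6 > 9x, so |(8x - 8)/(9x + 6) − (8/9)| = 120/(9(9x + 6)) < 120/(9·9x) = (40/27)/x.
Thus |(8x - 8)/(9x + 6) − (8/9)| < ε whenever x > (40/27)/ε.
Take N_0 = (40/27)/ε. If x > N_0 then |(8x - 8)/(9x + 6) − (8/9)| < (40/27)/x < ε.

N_0 = (40/27)/ε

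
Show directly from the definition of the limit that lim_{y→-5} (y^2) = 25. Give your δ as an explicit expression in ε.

δ = min(1, ε/11)

Fix ε > 0. We seek δ > 0 with 0 < |y + 5| < δ ⇒ |y^2 − 25| < ε.
Factor: y^2 − 25 = (y + 5)(y - 5), so |y^2 − 25| = |y + 5|·|y - 5|.
Restrict δ ≤ 1. Then |y + 5| < 1 gives |y| < 6, so by the triangle inequality |y - 5| ≤ 6 + 5 = 11.
Hence |y^2 − 25| ≤ 11|y + 5|, which is < ε once |y + 5| < ε/11.
Take δ = min(1, ε/11). If 0 < |y + 5| < δ then both bounds hold and |y^2 − 25| ≤ 11|y + 5| < 11·(ε/11) = ε.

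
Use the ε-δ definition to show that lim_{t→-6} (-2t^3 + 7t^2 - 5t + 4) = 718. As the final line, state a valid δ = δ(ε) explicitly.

Fix ε > 0. We want δ > 0 such that 0 < |t + 6| < δ implies |(-2t^3 + 7t^2 - 5t + 4) − 718| < ε.
(-2t^3 + 7t^2 - 5t + 4) − 718 = -2t^3 + 7t^2 - 5t - 714 = (t + 6)(-2t^2 + 19t - 119).
So |(-2t^3 + 7t^2 - 5t + 4) − 718| = |t + 6|·|-2t^2 + 19t - 119|.
Require δ ≤ 1. Then |t + 6| < 1 gives |t| < 7, and by the triangle inequality |-2t^2 + 19t - 119| ≤ 2·7^2 + 19·7 + 119 = 350.
Hence |(-2t^3 + 7t^2 - 5t + 4) − 718| ≤ 350|t + 6| < ε provided |t + 6| < ε/350.
Choosing δ = min(1, ε/350) ensures both conditions, hence |(-2t^3 + 7t^2 - 5t + 4) − 718| < ε.

δ = min(1, ε/350)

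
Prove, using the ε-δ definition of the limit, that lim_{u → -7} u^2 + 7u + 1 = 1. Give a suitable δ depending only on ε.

Suppose ε > 0. We want δ > 0 such that 0 < |u + 7| < δ implies |(u^2 + 7u + 1) − 1| < ε.
(u^2 + 7u + 1) − 1 = u^2 + 7u = (u + 7)(u).
So |(u^2 + 7u + 1) − 1| = |u + 7|·|u|.
Require δ ≤ 1. Then |u + 7| < 1 gives |u| < 8, and by the triangle inequality |u| ≤ 8 = 8.
Hence |(u^2 + 7u + 1) − 1| ≤ 8|u + 7| < ε provided |u + 7| < ε/8.
Choosing δ = min(1, ε/8) ensures both conditions, hence |(u^2 + 7u + 1) − 1| < ε.

δ = min(1, ε/8)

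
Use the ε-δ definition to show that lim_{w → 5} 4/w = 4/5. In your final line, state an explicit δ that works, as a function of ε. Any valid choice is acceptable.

Let ε > 0. We seek δ > 0 such that 0 < |w − 5| < δ implies |4/w − (4/5)| < ε.
|4/w − (4/5)| = 4·|5 − w|/(5·|w|) = 4|w − 5|/(5|w|).
Require δ ≤ 5/2 so that |w| > 5 − 5/2 = 5/2, hence 5|w| > 25/2.
Then |4/w − (4/5)| < 4|w − 5|/(25/2), which is < ε when |w − 5| < (25/8)ε.
Take δ = min(5/2, (25/8)ε). Then 0 < |w − 5| < δ gives both |w − 5| < 5/2 and |w − 5| < (25/8)ε, so |4/w − (4/5)| < ε.

δ = min(5/2, (25/8)ε)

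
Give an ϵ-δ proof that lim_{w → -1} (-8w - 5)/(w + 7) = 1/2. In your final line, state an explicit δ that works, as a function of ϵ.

δ = min(3, (6/17)ϵ)

Let ϵ > 0. We want δ > 0 with 0 < |w + 1| < δ ⇒ |(-8w - 5)/(w + 7) − (1/2)| < ϵ.
Combining over a common denominator, (-8w - 5)/(w + 7) − (1/2) = [(-8w - 5)·6 − 3·(w + 7)] / [6·(w + 7)] = -51(w + 1) / (6(w + 7)).
So |(-8w - 5)/(w + 7) − (1/2)| = 51|w + 1| / (6·|w + 7|).
Restrict δ ≤ 3. Then |w + 1| < 3 gives |w + 7| = |(w + 1) + 6| ≥ 6 − 3 = 3.
Hence |(-8w - 5)/(w + 7) − (1/2)| < 51|w + 1|/(6·3) = (17/6)|w + 1|, which is < ϵ once |w + 1| < (6/17)ϵ.
Take δ = min(3, (6/17)ϵ). Then 0 < |w + 1| < δ forces both bounds, so |(-8w - 5)/(w + 7) − (1/2)| < ϵ.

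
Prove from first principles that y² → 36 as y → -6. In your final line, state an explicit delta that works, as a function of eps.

delta = min(1, eps/13)

Suppose eps > 0. We seek delta > 0 with 0 < |y + 6| < delta ⇒ |y² − 36| < eps.
Factor: y² − 36 = (y + 6)(y - 6), so |y² − 36| = |y + 6|·|y - 6|.
Impose delta ≤ 1 so that |y| < 7; then |y - 6| ≤ 13.
Hence |y² − 36| ≤ 13|y + 6|, which is < eps once |y + 6| < eps/13.
Take delta = min(1, eps/13). If 0 < |y + 6| < delta then both bounds hold and |y² − 36| ≤ 13|y + 6| < 13·(eps/13) = eps.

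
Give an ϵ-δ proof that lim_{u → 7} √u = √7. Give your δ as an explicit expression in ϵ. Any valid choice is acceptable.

Let ϵ > 0 be given. We want δ > 0 such that 0 < |u − 7| < δ implies |√u − √7| < ϵ.
Rationalise: √u − √7 = (u − 7)/(√u + √7), so |√u − √7| = |u − 7|/(√u + √7).
Restrict δ ≤ 7 so that |u − 7| < 7 forces u > 0, and then √u + √7 > √7.
Hence |√u − √7| < |u − 7|/√7, which is < ϵ once |u − 7| < √7·ϵ.
Take δ = min(7, √7·ϵ). If 0 < |u − 7| < δ then u > 0 and |√u − √7| < |u − 7|/√7 < ϵ.

δ = min(7, √7·ϵ)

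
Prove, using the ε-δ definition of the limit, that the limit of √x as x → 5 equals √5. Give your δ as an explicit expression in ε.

δ = min(5, √5·ε)

Let ε > 0 be given. We want δ > 0 such that 0 < |x − 5| < δ implies |√x − √5| < ε.
Rationalise: √x − √5 = (x − 5)/(√x + √5), so |√x − √5| = |x − 5|/(√x + √5).
Restrict δ ≤ 5 so that |x − 5| < 5 forces x > 0, and then √x + √5 > √5.
Hence |√x − √5| < |x − 5|/√5, which is < ε once |x − 5| < √5·ε.
Take δ = min(5, √5·ε). If 0 < |x − 5| < δ then x > 0 and |√x − √5| < |x − 5|/√5 < ε.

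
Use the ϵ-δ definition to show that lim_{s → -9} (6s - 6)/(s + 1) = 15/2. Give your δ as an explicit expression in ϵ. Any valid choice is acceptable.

Let ϵ > 0. We want δ > 0 with 0 < |s + 9| < δ ⇒ |(6s - 6)/(s + 1) − (15/2)| < ϵ.
Combining over a common denominator, (6s - 6)/(s + 1) − (15/2) = [(6s - 6)·(-8) − (-60)·(s + 1)] / [(-8)·(s + 1)] = 12(s + 9) / ((-8)(s + 1)).
So |(6s - 6)/(s + 1) − (15/2)| = 12|s + 9| / (8·|s + 1|).
Restrict δ ≤ 4. Then |s + 9| < 4 gives |s + 1| = |(s + 9) + (-8)| ≥ 8 − 4 = 4.
Hence |(6s - 6)/(s + 1) − (15/2)| < 12|s + 9|/(8·4) = (3/8)|s + 9|, which is < ϵ once |s + 9| < (8/3)ϵ.
Take δ = min(4, (8/3)ϵ). Then 0 < |s + 9| < δ forces both bounds, so |(6s - 6)/(s + 1) − (15/2)| < ϵ.

δ = min(4, (8/3)ϵ)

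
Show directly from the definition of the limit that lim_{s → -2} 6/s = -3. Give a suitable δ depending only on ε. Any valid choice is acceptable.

Let ε > 0 be given. We seek δ > 0 such that 0 < |s + 2| < δ implies |6/s + 3| < ε.
|6/s + 3| = 6·|-2 − s|/(2·|s|) = 6|s + 2|/(2|s|).
Require δ ≤ 1 so that |s| > 2 − 1 = 1, hence 2|s| > 2.
Then |6/s + 3| < 6|s + 2|/2, which is < ε when |s + 2| < (1/3)ε.
Take δ = min(1, (1/3)ε). Then 0 < |s + 2| < δ gives both |s + 2| < 1 and |s + 2| < (1/3)ε, so |6/s + 3| < ε.

δ = min(1, (1/3)ε)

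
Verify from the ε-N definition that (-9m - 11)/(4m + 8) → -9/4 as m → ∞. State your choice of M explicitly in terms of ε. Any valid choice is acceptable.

M = (7/4)/ε

Fix ε > 0. For m ≥ 1, |(-9m - 11)/(4m + 8) + 9/4| = |28|/(4(4m + 8)) = 28/(4(4m + 8)).
Since 4m + 8 ≥ 4m for m ≥ 1, this is ≤ 28/(4·4m) = (7/4)/m.
So |(-9m - 11)/(4m + 8) + 9/4| < ε whenever m > (7/4)/ε.
Take M = (7/4)/ε. If m > M then |(-9m - 11)/(4m + 8) + 9/4| ≤ (7/4)/m < ε.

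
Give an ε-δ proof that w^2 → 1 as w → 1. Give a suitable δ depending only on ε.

Let ε > 0 be given. We seek δ > 0 with 0 < |w − 1| < δ ⇒ |w^2 − 1| < ε.
Factor: w^2 − 1 = (w − 1)(w + 1), so |w^2 − 1| = |w − 1|·|w + 1|.
Impose δ ≤ 2 so that |w| < 3; then |w + 1| ≤ 4.
Hence |w^2 − 1| ≤ 4|w − 1|, which is < ε once |w − 1| < ε/4.
Take δ = min(2, ε/4). If 0 < |w − 1| < δ then both bounds hold and |w^2 − 1| ≤ 4|w − 1| < 4·(ε/4) = ε.

δ = min(2, ε/4)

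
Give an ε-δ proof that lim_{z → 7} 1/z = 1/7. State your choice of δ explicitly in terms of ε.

Let ε > 0 be given. We seek δ > 0 such that 0 < |z − 7| < δ implies |1/z − (1/7)| < ε.
|1/z − (1/7)| = |7 − z|/(7·|z|) = |z − 7|/(7|z|).
Restrict δ ≤ 7/2. Then |z − 7| < 7/2 gives |z| > 7/2, so 7|z| > 49/2.
Then |1/z − (1/7)| < |z − 7|/(49/2), which is < ε when |z − 7| < (49/2)ε.
Take δ = min(7/2, (49/2)ε). Then 0 < |z − 7| < δ gives both |z − 7| < 7/2 and |z − 7| < (49/2)ε, so |1/z − (1/7)| < ε.

δ = min(7/2, (49/2)ε)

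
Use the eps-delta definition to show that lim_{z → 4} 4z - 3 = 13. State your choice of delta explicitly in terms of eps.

Fix eps > 0. We need delta > 0 so that 0 < |z − 4| < delta implies |(4z - 3) − 13| < eps.
Since (4z - 3) − 13 = 4(z − 4), we have |(4z - 3) − 13| = 4|z − 4|.
Thus it suffices that |z − 4| < eps/4.
Choosing delta = eps/4 gives |(4z - 3) − 13| = 4|z − 4| < eps whenever |z − 4| < delta.

delta = eps/4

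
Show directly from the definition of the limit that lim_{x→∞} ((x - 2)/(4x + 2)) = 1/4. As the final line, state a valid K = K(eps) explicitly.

K = (5/8)/eps

Fix eps > 0. We seek K > 0 such that x > K implies |(x - 2)/(4x + 2) − (1/4)| < eps.
(x - 2)/(4x + 2) − (1/4) = (4(x - 2) − (4x + 2)) / (4(4x + 2)) = -10/(4(4x + 2)).
For x > 0 we have 4x + 2 > 4x, so |(x - 2)/(4x + 2) − (1/4)| = 10/(4(4x + 2)) < 10/(4·4x) = (5/8)/x.
Thus |(x - 2)/(4x + 2) − (1/4)| < eps whenever x > (5/8)/eps.
Take K = (5/8)/eps. If x > K then |(x - 2)/(4x + 2) − (1/4)| < (5/8)/x < eps.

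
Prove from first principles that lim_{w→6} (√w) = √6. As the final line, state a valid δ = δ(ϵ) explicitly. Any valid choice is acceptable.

δ = min(6, √6·ϵ)

Fix ϵ > 0. We want δ > 0 such that 0 < |w − 6| < δ implies |√w − √6| < ϵ.
Multiplying by the conjugate, |√w − √6| = |w − 6|/(√w + √6).
Restrict δ ≤ 6 so that |w − 6| < 6 forces w > 0, and then √w + √6 > √6.
Hence |√w − √6| < |w − 6|/√6, which is < ϵ once |w − 6| < √6·ϵ.
Take δ = min(6, √6·ϵ). If 0 < |w − 6| < δ then w > 0 and |√w − √6| < |w − 6|/√6 < ϵ.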